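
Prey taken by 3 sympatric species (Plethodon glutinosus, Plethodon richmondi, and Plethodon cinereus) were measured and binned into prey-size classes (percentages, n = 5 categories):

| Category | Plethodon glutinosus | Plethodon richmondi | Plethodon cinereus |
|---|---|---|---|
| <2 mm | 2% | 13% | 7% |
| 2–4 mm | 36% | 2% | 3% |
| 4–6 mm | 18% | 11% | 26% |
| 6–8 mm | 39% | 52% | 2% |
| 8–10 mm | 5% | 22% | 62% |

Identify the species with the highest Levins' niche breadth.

Convert percentages to proportions (divide by 100).
Σp_glutᵢ² = 0.02² + 0.36² + 0.18² + 0.39² + 0.05² = 0.0004 + 0.1296 + 0.0324 + 0.1521 + 0.0025 = 0.3170
B_glut = 1 / 0.3170 = 3.1546
Σp_richᵢ² = 0.13² + 0.02² + 0.11² + 0.52² + 0.22² = 0.0169 + 0.0004 + 0.0121 + 0.2704 + 0.0484 = 0.3482
B_rich = 1 / 0.3482 = 2.8719
Σp_cineᵢ² = 0.07² + 0.03² + 0.26² + 0.02² + 0.62² = 0.0049 + 0.0009 + 0.0676 + 0.0004 + 0.3844 = 0.4582
B_cine = 1 / 0.4582 = 2.1825
Highest B → broadest niche (most generalist): Plethodon glutinosus (B = 3.15).

Plethodon glutinosus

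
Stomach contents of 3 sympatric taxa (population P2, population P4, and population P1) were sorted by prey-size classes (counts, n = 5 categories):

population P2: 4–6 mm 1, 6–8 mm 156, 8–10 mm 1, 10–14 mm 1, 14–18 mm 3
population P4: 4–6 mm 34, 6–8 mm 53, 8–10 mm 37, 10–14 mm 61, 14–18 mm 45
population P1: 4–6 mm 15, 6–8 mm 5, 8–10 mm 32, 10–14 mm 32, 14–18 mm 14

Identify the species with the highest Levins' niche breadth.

Proportions for population P2 (n=162): 1/162=0.0062, 156/162=0.9630, 1/162=0.0062, 1/162=0.0062, 3/162=0.0185
Proportions for population P4 (n=230): 34/230=0.1478, 53/230=0.2304, 37/230=0.1609, 61/230=0.2652, 45/230=0.1957
Proportions for population P1 (n=98): 15/98=0.1531, 5/98=0.0510, 32/98=0.3265, 32/98=0.3265, 14/98=0.1429
Σp_P2ᵢ² = 0.0062² + 0.9630² + 0.0062² + 0.0062² + 0.0185² = 0.000038 + 0.927369 + 0.000038 + 0.000038 + 0.000342 = 0.927825
B_P2 = 1 / 0.927825 = 1.0778
Σp_P4ᵢ² = 0.1478² + 0.2304² + 0.1609² + 0.2652² + 0.1957² = 0.021845 + 0.053084 + 0.025889 + 0.070331 + 0.038298 = 0.209447
B_P4 = 1 / 0.209447 = 4.7745
Σp_P1ᵢ² = 0.1531² + 0.0510² + 0.3265² + 0.3265² + 0.1429² = 0.023440 + 0.002601 + 0.106602 + 0.106602 + 0.020420 = 0.259665
B_P1 = 1 / 0.259665 = 3.8511
Highest B → broadest niche (most generalist): population P4 (B = 4.77).

population P4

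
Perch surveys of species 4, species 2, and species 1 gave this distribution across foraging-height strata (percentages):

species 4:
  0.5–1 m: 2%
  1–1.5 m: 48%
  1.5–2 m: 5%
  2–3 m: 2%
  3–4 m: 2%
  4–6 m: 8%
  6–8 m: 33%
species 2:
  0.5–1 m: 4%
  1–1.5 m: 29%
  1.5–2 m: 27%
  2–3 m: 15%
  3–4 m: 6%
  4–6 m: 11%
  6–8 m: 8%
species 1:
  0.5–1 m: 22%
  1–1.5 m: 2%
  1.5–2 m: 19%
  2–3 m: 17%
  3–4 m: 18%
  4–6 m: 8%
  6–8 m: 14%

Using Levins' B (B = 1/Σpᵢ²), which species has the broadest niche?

Convert percentages to proportions (divide by 100).
Σp_4ᵢ² = 0.02² + 0.48² + 0.05² + 0.02² + 0.02² + 0.08² + 0.33² = 0.0004 + 0.2304 + 0.0025 + 0.0004 + 0.0004 + 0.0064 + 0.1089 = 0.3494
B_4 = 1 / 0.3494 = 2.8620
Σp_2ᵢ² = 0.04² + 0.29² + 0.27² + 0.15² + 0.06² + 0.11² + 0.08² = 0.0016 + 0.0841 + 0.0729 + 0.0225 + 0.0036 + 0.0121 + 0.0064 = 0.2032
B_2 = 1 / 0.2032 = 4.9213
Σp_1ᵢ² = 0.22² + 0.02² + 0.19² + 0.17² + 0.18² + 0.08² + 0.14² = 0.0484 + 0.0004 + 0.0361 + 0.0289 + 0.0324 + 0.0064 + 0.0196 = 0.1722
B_1 = 1 / 0.1722 = 5.8072
Highest B → broadest niche (most generalist): species 1 (B = 5.81).

species 1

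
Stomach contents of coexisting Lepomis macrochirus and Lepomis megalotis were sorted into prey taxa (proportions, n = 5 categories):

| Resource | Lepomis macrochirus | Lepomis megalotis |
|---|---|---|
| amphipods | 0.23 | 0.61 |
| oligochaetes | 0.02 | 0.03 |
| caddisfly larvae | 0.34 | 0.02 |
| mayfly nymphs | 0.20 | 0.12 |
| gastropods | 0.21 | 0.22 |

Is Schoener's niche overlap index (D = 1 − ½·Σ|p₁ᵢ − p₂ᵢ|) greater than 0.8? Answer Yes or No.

Σ|p₁ᵢ − p₂ᵢ| = 0.38 + 0.01 + 0.32 + 0.08 + 0.01 = 0.80
D = 1 − ½ × 0.80 = 1 − 0.400 = 0.6000
D = 0.6000 < 0.8 → No.

No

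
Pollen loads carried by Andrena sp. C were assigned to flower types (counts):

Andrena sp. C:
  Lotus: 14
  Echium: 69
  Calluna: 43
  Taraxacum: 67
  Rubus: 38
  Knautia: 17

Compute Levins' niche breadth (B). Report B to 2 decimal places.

4.72

Proportions for Andrena sp. C (n=248): 14/248=0.0565, 69/248=0.2782, 43/248=0.1734, 67/248=0.2702, 38/248=0.1532, 17/248=0.0685
Σpᵢ² = 0.0565² + 0.2782² + 0.1734² + 0.2702² + 0.1532² + 0.0685² = 0.003192 + 0.077395 + 0.030068 + 0.073008 + 0.023470 + 0.004692 = 0.211825
B = 1 / 0.211825 = 4.7209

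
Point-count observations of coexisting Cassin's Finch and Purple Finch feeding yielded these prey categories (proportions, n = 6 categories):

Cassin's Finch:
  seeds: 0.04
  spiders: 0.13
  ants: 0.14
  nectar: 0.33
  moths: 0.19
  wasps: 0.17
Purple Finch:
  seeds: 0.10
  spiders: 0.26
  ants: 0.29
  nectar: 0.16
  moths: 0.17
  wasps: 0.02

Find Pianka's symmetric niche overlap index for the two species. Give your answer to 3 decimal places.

0.779

Σ p₁ᵢp₂ᵢ = 0.0040 + 0.0338 + 0.0406 + 0.0528 + 0.0323 + 0.0034 = 0.1669
Σp_1ᵢ² = 0.04² + 0.13² + 0.14² + 0.33² + 0.19² + 0.17² = 0.0016 + 0.0169 + 0.0196 + 0.1089 + 0.0361 + 0.0289 = 0.2120
Σp_2ᵢ² = 0.10² + 0.26² + 0.29² + 0.16² + 0.17² + 0.02² = 0.0100 + 0.0676 + 0.0841 + 0.0256 + 0.0289 + 0.0004 = 0.2166
O = 0.1669 / √(0.2120 × 0.2166) = 0.1669 / 0.214288 = 0.77886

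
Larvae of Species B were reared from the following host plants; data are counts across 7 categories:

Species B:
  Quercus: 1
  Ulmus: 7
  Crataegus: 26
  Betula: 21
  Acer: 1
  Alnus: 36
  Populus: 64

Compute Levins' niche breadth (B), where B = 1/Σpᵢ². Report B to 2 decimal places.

Proportions for Species B (n=156): 1/156=0.0064, 7/156=0.0449, 26/156=0.1667, 21/156=0.1346, 1/156=0.0064, 36/156=0.2308, 64/156=0.4103
Σpᵢ² = 0.0064² + 0.0449² + 0.1667² + 0.1346² + 0.0064² + 0.2308² + 0.4103² = 0.000041 + 0.002016 + 0.027789 + 0.018117 + 0.000041 + 0.053269 + 0.168346 = 0.269619
B = 1 / 0.269619 = 3.7089

3.71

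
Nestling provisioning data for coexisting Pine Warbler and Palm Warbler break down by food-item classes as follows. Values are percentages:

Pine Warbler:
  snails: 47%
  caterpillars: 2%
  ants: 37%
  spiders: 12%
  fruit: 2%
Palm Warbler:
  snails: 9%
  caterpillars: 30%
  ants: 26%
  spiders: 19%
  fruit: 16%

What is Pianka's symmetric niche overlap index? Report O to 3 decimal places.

0.585

Convert percentages to proportions (divide by 100).
Σ p₁ᵢp₂ᵢ = 0.0423 + 0.0060 + 0.0962 + 0.0228 + 0.0032 = 0.1705
Σp_1ᵢ² = 0.47² + 0.02² + 0.37² + 0.12² + 0.02² = 0.2209 + 0.0004 + 0.1369 + 0.0144 + 0.0004 = 0.3730
Σp_2ᵢ² = 0.09² + 0.30² + 0.26² + 0.19² + 0.16² = 0.0081 + 0.0900 + 0.0676 + 0.0361 + 0.0256 = 0.2274
O = 0.1705 / √(0.3730 × 0.2274) = 0.1705 / 0.291239 = 0.58543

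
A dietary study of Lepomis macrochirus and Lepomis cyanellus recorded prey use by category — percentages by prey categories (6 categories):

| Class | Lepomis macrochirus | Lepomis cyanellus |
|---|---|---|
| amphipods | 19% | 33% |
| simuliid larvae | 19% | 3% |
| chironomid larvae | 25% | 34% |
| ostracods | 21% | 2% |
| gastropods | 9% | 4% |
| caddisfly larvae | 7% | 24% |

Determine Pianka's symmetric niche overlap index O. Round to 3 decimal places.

Convert percentages to proportions (divide by 100).
Σ p₁ᵢp₂ᵢ = 0.0627 + 0.0057 + 0.0850 + 0.0042 + 0.0036 + 0.0168 = 0.1780
Σp_1ᵢ² = 0.19² + 0.19² + 0.25² + 0.21² + 0.09² + 0.07² = 0.0361 + 0.0361 + 0.0625 + 0.0441 + 0.0081 + 0.0049 = 0.1918
Σp_2ᵢ² = 0.33² + 0.03² + 0.34² + 0.02² + 0.04² + 0.24² = 0.1089 + 0.0009 + 0.1156 + 0.0004 + 0.0016 + 0.0576 = 0.2850
O = 0.1780 / √(0.1918 × 0.2850) = 0.1780 / 0.233801 = 0.76133

0.761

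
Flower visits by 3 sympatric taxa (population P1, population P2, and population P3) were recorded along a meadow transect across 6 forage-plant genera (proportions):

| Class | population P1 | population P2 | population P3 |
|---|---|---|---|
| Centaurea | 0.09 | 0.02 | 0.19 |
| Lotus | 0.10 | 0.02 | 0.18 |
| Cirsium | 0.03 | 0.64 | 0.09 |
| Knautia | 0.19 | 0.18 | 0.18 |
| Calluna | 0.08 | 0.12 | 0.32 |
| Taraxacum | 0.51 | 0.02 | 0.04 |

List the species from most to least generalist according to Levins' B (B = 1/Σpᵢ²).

Σp_P1ᵢ² = 0.09² + 0.10² + 0.03² + 0.19² + 0.08² + 0.51² = 0.0081 + 0.0100 + 0.0009 + 0.0361 + 0.0064 + 0.2601 = 0.3216
B_P1 = 1 / 0.3216 = 3.1095
Σp_P2ᵢ² = 0.02² + 0.02² + 0.64² + 0.18² + 0.12² + 0.02² = 0.0004 + 0.0004 + 0.4096 + 0.0324 + 0.0144 + 0.0004 = 0.4576
B_P2 = 1 / 0.4576 = 2.1853
Σp_P3ᵢ² = 0.19² + 0.18² + 0.09² + 0.18² + 0.32² + 0.04² = 0.0361 + 0.0324 + 0.0081 + 0.0324 + 0.1024 + 0.0016 = 0.2130
B_P3 = 1 / 0.2130 = 4.6948
Ranking by B (broadest → narrowest): population P3 (4.69) > population P1 (3.11) > population P2 (2.19)

population P3 > population P1 > population P2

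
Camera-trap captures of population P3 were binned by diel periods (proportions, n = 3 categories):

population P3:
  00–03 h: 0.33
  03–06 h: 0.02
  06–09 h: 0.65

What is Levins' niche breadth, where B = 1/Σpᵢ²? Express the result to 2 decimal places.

Σpᵢ² = 0.33² + 0.02² + 0.65² = 0.1089 + 0.0004 + 0.4225 = 0.5318
B = 1 / 0.5318 = 1.8804

1.88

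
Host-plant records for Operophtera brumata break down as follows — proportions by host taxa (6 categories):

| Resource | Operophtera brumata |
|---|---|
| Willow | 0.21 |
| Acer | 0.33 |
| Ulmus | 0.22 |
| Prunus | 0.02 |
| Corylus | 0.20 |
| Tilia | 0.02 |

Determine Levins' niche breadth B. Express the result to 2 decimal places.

Σpᵢ² = 0.21² + 0.33² + 0.22² + 0.02² + 0.20² + 0.02² = 0.0441 + 0.1089 + 0.0484 + 0.0004 + 0.0400 + 0.0004 = 0.2422
B = 1 / 0.2422 = 4.1288

4.13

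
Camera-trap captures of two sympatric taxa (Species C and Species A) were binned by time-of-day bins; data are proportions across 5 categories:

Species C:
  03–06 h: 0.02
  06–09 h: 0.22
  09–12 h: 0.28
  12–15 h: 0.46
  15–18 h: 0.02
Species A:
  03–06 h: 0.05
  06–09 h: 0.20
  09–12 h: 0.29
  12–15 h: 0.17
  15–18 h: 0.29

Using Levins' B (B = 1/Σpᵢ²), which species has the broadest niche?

Σp_Cᵢ² = 0.02² + 0.22² + 0.28² + 0.46² + 0.02² = 0.0004 + 0.0484 + 0.0784 + 0.2116 + 0.0004 = 0.3392
B_C = 1 / 0.3392 = 2.9481
Σp_Aᵢ² = 0.05² + 0.20² + 0.29² + 0.17² + 0.29² = 0.0025 + 0.0400 + 0.0841 + 0.0289 + 0.0841 = 0.2396
B_A = 1 / 0.2396 = 4.1736
Highest B → broadest niche (most generalist): Species A (B = 4.17).

Species A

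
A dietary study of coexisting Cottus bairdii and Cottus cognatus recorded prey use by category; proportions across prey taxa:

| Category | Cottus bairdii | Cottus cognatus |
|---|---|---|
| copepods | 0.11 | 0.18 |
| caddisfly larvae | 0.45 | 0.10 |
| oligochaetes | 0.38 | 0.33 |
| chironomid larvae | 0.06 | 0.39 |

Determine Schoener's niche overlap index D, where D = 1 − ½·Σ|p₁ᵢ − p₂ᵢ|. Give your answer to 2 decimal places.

0.60

Σ|p₁ᵢ − p₂ᵢ| = 0.07 + 0.35 + 0.05 + 0.33 = 0.80
D = 1 − ½ × 0.80 = 1 − 0.400 = 0.6000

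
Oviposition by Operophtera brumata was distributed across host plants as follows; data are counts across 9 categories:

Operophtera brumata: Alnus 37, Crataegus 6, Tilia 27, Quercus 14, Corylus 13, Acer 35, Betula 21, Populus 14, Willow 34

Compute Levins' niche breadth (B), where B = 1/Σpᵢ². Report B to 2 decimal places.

Proportions for Operophtera brumata (n=201): 37/201=0.1841, 6/201=0.0299, 27/201=0.1343, 14/201=0.0697, 13/201=0.0647, 35/201=0.1741, 21/201=0.1045, 14/201=0.0697, 34/201=0.1692
Σpᵢ² = 0.1841² + 0.0299² + 0.1343² + 0.0697² + 0.0647² + 0.1741² + 0.1045² + 0.0697² + 0.1692² = 0.033893 + 0.000894 + 0.018036 + 0.004858 + 0.004186 + 0.030311 + 0.010920 + 0.004858 + 0.028629 = 0.136585
B = 1 / 0.136585 = 7.3214

7.32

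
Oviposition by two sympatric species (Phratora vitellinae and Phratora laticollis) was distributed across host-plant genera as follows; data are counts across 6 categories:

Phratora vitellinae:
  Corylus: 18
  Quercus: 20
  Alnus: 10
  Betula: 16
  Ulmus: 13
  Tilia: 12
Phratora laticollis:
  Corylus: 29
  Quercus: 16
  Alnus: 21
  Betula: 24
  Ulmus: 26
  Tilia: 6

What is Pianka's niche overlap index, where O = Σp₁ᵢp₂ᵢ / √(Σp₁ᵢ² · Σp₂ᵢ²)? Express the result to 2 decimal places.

Proportions for Phratora vitellinae (n=89): 18/89=0.2022, 20/89=0.2247, 10/89=0.1124, 16/89=0.1798, 13/89=0.1461, 12/89=0.1348
Proportions for Phratora laticollis (n=122): 29/122=0.2377, 16/122=0.1311, 21/122=0.1721, 24/122=0.1967, 26/122=0.2131, 6/122=0.0492
Σ p₁ᵢp₂ᵢ = 0.048063 + 0.029458 + 0.019344 + 0.035367 + 0.031134 + 0.006632 = 0.169998
Σp_1ᵢ² = 0.2022² + 0.2247² + 0.1124² + 0.1798² + 0.1461² + 0.1348² = 0.040885 + 0.050490 + 0.012634 + 0.032328 + 0.021345 + 0.018171 = 0.175853
Σp_2ᵢ² = 0.2377² + 0.1311² + 0.1721² + 0.1967² + 0.2131² + 0.0492² = 0.056501 + 0.017187 + 0.029618 + 0.038691 + 0.045412 + 0.002421 = 0.189830
O = 0.169998 / √(0.175853 × 0.189830) = 0.169998 / 0.1827079 = 0.9304

0.93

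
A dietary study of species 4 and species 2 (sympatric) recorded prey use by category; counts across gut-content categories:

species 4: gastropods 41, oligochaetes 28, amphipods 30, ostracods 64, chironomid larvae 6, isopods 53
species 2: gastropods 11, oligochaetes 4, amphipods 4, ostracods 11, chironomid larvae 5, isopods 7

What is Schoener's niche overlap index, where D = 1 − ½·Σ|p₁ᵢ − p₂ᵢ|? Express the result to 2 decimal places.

Proportions for species 4 (n=222): 41/222=0.1847, 28/222=0.1261, 30/222=0.1351, 64/222=0.2883, 6/222=0.0270, 53/222=0.2387
Proportions for species 2 (n=42): 11/42=0.2619, 4/42=0.0952, 4/42=0.0952, 11/42=0.2619, 5/42=0.1190, 7/42=0.1667
Σ|p₁ᵢ − p₂ᵢ| = 0.0772 + 0.0309 + 0.0399 + 0.0264 + 0.0920 + 0.0720 = 0.3384
D = 1 − ½ × 0.3384 = 1 − 0.16920 = 0.83080

0.83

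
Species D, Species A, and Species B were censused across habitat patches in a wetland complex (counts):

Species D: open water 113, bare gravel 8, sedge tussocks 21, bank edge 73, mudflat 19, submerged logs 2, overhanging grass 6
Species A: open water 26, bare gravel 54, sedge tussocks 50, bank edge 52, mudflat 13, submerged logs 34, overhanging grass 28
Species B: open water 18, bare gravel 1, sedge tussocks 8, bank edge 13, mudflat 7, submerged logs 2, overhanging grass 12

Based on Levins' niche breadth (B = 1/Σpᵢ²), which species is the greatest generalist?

Proportions for Species D (n=242): 113/242=0.4669, 8/242=0.0331, 21/242=0.0868, 73/242=0.3017, 19/242=0.0785, 2/242=0.0083, 6/242=0.0248
Proportions for Species A (n=257): 26/257=0.1012, 54/257=0.2101, 50/257=0.1946, 52/257=0.2023, 13/257=0.0506, 34/257=0.1323, 28/257=0.1089
Proportions for Species B (n=61): 18/61=0.2951, 1/61=0.0164, 8/61=0.1311, 13/61=0.2131, 7/61=0.1148, 2/61=0.0328, 12/61=0.1967
Σp_Dᵢ² = 0.4669² + 0.0331² + 0.0868² + 0.3017² + 0.0785² + 0.0083² + 0.0248² = 0.217996 + 0.001096 + 0.007534 + 0.091023 + 0.006162 + 0.000069 + 0.000615 = 0.324495
B_D = 1 / 0.324495 = 3.0817
Σp_Aᵢ² = 0.1012² + 0.2101² + 0.1946² + 0.2023² + 0.0506² + 0.1323² + 0.1089² = 0.010241 + 0.044142 + 0.037869 + 0.040925 + 0.002560 + 0.017503 + 0.011859 = 0.165099
B_A = 1 / 0.165099 = 6.0570
Σp_Bᵢ² = 0.2951² + 0.0164² + 0.1311² + 0.2131² + 0.1148² + 0.0328² + 0.1967² = 0.087084 + 0.000269 + 0.017187 + 0.045412 + 0.013179 + 0.001076 + 0.038691 = 0.202898
B_B = 1 / 0.202898 = 4.9286
Highest B → broadest niche (most generalist): Species A (B = 6.06).

Species A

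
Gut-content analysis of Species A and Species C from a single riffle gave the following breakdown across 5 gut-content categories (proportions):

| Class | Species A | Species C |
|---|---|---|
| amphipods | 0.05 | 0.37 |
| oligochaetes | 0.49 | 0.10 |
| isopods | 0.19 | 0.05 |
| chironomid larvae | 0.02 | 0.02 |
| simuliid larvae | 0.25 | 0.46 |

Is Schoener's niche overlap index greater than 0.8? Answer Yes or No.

No

Σ|p₁ᵢ − p₂ᵢ| = 0.32 + 0.39 + 0.14 + 0.00 + 0.21 = 1.06
D = 1 − ½ × 1.06 = 1 − 0.530 = 0.4700
D = 0.4700 < 0.8 → No.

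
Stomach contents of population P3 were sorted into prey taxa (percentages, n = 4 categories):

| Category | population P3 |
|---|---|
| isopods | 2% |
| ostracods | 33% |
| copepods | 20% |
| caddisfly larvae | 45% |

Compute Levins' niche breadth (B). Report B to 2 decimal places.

Convert percentages to proportions (divide by 100).
Σpᵢ² = 0.02² + 0.33² + 0.20² + 0.45² = 0.0004 + 0.1089 + 0.0400 + 0.2025 = 0.3518
B = 1 / 0.3518 = 2.8425

2.84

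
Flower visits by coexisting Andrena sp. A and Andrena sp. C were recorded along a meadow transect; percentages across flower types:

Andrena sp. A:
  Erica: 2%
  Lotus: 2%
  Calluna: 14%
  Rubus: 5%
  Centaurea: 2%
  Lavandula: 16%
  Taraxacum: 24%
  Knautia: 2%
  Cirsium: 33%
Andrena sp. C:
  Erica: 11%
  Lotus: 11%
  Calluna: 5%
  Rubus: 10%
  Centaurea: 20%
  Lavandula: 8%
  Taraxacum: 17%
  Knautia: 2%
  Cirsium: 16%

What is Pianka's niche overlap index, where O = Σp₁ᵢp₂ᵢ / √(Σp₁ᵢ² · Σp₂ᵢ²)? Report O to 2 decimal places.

0.74

Convert percentages to proportions (divide by 100).
Σ p₁ᵢp₂ᵢ = 0.0022 + 0.0022 + 0.0070 + 0.0050 + 0.0040 + 0.0128 + 0.0408 + 0.0004 + 0.0528 = 0.1272
Σp_1ᵢ² = 0.02² + 0.02² + 0.14² + 0.05² + 0.02² + 0.16² + 0.24² + 0.02² + 0.33² = 0.0004 + 0.0004 + 0.0196 + 0.0025 + 0.0004 + 0.0256 + 0.0576 + 0.0004 + 0.1089 = 0.2158
Σp_2ᵢ² = 0.11² + 0.11² + 0.05² + 0.10² + 0.20² + 0.08² + 0.17² + 0.02² + 0.16² = 0.0121 + 0.0121 + 0.0025 + 0.0100 + 0.0400 + 0.0064 + 0.0289 + 0.0004 + 0.0256 = 0.1380
O = 0.1272 / √(0.2158 × 0.1380) = 0.1272 / 0.17257 = 0.7371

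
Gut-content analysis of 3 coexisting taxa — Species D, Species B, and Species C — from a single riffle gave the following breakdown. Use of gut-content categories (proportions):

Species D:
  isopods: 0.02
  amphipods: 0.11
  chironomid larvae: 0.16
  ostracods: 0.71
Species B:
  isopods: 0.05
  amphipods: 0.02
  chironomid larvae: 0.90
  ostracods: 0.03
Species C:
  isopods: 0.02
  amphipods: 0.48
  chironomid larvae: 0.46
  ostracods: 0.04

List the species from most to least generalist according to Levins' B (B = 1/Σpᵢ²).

Σp_Dᵢ² = 0.02² + 0.11² + 0.16² + 0.71² = 0.0004 + 0.0121 + 0.0256 + 0.5041 = 0.5422
B_D = 1 / 0.5422 = 1.8443
Σp_Bᵢ² = 0.05² + 0.02² + 0.90² + 0.03² = 0.0025 + 0.0004 + 0.8100 + 0.0009 = 0.8138
B_B = 1 / 0.8138 = 1.2288
Σp_Cᵢ² = 0.02² + 0.48² + 0.46² + 0.04² = 0.0004 + 0.2304 + 0.2116 + 0.0016 = 0.4440
B_C = 1 / 0.4440 = 2.2523
Ranking by B (broadest → narrowest): Species C (2.25) > Species D (1.84) > Species B (1.23)

Species C > Species D > Species B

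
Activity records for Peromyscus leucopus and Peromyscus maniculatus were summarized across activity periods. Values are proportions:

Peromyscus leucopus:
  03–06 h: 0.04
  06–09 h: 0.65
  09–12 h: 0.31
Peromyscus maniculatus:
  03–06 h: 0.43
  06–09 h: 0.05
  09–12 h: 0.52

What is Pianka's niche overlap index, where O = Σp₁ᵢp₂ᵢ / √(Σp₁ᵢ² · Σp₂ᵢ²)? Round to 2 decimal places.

Σ p₁ᵢp₂ᵢ = 0.0172 + 0.0325 + 0.1612 = 0.2109
Σp_1ᵢ² = 0.04² + 0.65² + 0.31² = 0.0016 + 0.4225 + 0.0961 = 0.5202
Σp_2ᵢ² = 0.43² + 0.05² + 0.52² = 0.1849 + 0.0025 + 0.2704 = 0.4578
O = 0.2109 / √(0.5202 × 0.4578) = 0.2109 / 0.48800 = 0.4322

0.43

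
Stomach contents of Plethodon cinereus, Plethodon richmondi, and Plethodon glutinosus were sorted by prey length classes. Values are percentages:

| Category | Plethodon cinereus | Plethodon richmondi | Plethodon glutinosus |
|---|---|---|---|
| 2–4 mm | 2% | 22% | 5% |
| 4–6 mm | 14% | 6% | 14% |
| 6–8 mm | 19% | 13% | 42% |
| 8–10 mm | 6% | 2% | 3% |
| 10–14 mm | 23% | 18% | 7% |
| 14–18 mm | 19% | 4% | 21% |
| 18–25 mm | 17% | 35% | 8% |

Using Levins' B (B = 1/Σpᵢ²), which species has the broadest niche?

Plethodon cinereus

Convert percentages to proportions (divide by 100).
Σp_cineᵢ² = 0.02² + 0.14² + 0.19² + 0.06² + 0.23² + 0.19² + 0.17² = 0.0004 + 0.0196 + 0.0361 + 0.0036 + 0.0529 + 0.0361 + 0.0289 = 0.1776
B_cine = 1 / 0.1776 = 5.6306
Σp_richᵢ² = 0.22² + 0.06² + 0.13² + 0.02² + 0.18² + 0.04² + 0.35² = 0.0484 + 0.0036 + 0.0169 + 0.0004 + 0.0324 + 0.0016 + 0.1225 = 0.2258
B_rich = 1 / 0.2258 = 4.4287
Σp_glutᵢ² = 0.05² + 0.14² + 0.42² + 0.03² + 0.07² + 0.21² + 0.08² = 0.0025 + 0.0196 + 0.1764 + 0.0009 + 0.0049 + 0.0441 + 0.0064 = 0.2548
B_glut = 1 / 0.2548 = 3.9246
Highest B → broadest niche (most generalist): Plethodon cinereus (B = 5.63).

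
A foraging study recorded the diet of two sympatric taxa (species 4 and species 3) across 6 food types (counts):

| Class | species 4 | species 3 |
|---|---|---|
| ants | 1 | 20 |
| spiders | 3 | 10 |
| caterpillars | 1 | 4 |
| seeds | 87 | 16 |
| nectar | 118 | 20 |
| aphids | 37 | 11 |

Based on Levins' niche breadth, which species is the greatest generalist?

Proportions for species 4 (n=247): 1/247=0.0040, 3/247=0.0121, 1/247=0.0040, 87/247=0.3522, 118/247=0.4777, 37/247=0.1498
Proportions for species 3 (n=81): 20/81=0.2469, 10/81=0.1235, 4/81=0.0494, 16/81=0.1975, 20/81=0.2469, 11/81=0.1358
Σp_4ᵢ² = 0.0040² + 0.0121² + 0.0040² + 0.3522² + 0.4777² + 0.1498² = 0.000016 + 0.000146 + 0.000016 + 0.124045 + 0.228197 + 0.022440 = 0.374860
B_4 = 1 / 0.374860 = 2.6677
Σp_3ᵢ² = 0.2469² + 0.1235² + 0.0494² + 0.1975² + 0.2469² + 0.1358² = 0.060960 + 0.015252 + 0.002440 + 0.039006 + 0.060960 + 0.018442 = 0.197060
B_3 = 1 / 0.197060 = 5.0746
Highest B → broadest niche (most generalist): species 3 (B = 5.07).

species 3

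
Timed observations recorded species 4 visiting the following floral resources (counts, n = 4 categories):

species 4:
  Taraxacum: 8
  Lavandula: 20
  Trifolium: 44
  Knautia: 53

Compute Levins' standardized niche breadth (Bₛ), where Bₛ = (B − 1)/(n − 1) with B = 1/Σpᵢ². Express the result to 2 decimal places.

0.67

Proportions for species 4 (n=125): 8/125=0.0640, 20/125=0.1600, 44/125=0.3520, 53/125=0.4240
Σpᵢ² = 0.0640² + 0.1600² + 0.3520² + 0.4240² = 0.004096 + 0.025600 + 0.123904 + 0.179776 = 0.333376
B = 1 / 0.333376 = 2.9996
Bₛ = (B − 1)/(n − 1) = (2.9996 − 1)/(4 − 1) = 1.9996/3 = 0.6665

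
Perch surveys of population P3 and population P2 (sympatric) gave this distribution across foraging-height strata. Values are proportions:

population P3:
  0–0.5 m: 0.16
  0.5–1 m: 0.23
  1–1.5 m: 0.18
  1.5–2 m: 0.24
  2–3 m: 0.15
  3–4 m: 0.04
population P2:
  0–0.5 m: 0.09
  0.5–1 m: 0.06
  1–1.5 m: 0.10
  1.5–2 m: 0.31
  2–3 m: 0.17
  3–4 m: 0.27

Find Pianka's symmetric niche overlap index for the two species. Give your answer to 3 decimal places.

Σ p₁ᵢp₂ᵢ = 0.0144 + 0.0138 + 0.0180 + 0.0744 + 0.0255 + 0.0108 = 0.1569
Σp_1ᵢ² = 0.16² + 0.23² + 0.18² + 0.24² + 0.15² + 0.04² = 0.0256 + 0.0529 + 0.0324 + 0.0576 + 0.0225 + 0.0016 = 0.1926
Σp_2ᵢ² = 0.09² + 0.06² + 0.10² + 0.31² + 0.17² + 0.27² = 0.0081 + 0.0036 + 0.0100 + 0.0961 + 0.0289 + 0.0729 = 0.2196
O = 0.1569 / √(0.1926 × 0.2196) = 0.1569 / 0.205657 = 0.76292

0.763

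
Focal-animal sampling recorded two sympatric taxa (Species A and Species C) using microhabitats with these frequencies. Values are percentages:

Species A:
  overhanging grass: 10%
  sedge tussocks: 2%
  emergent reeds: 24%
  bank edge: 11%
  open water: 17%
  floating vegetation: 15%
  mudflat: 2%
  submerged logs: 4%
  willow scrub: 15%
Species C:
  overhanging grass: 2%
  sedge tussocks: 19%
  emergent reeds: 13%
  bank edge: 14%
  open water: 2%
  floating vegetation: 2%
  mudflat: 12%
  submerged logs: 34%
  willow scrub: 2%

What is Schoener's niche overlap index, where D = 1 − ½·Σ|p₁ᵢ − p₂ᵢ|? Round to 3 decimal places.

Convert percentages to proportions (divide by 100).
Σ|p₁ᵢ − p₂ᵢ| = 0.08 + 0.17 + 0.11 + 0.03 + 0.15 + 0.13 + 0.10 + 0.30 + 0.13 = 1.20
D = 1 − ½ × 1.20 = 1 − 0.600 = 0.40000

0.400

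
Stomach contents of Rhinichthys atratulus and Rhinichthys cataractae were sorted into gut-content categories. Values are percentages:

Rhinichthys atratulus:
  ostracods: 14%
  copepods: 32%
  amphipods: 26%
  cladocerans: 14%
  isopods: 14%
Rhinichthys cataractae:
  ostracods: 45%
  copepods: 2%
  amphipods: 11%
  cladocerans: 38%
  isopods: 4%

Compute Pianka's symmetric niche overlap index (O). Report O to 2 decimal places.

Convert percentages to proportions (divide by 100).
Σ p₁ᵢp₂ᵢ = 0.0630 + 0.0064 + 0.0286 + 0.0532 + 0.0056 = 0.1568
Σp_1ᵢ² = 0.14² + 0.32² + 0.26² + 0.14² + 0.14² = 0.0196 + 0.1024 + 0.0676 + 0.0196 + 0.0196 = 0.2288
Σp_2ᵢ² = 0.45² + 0.02² + 0.11² + 0.38² + 0.04² = 0.2025 + 0.0004 + 0.0121 + 0.1444 + 0.0016 = 0.3610
O = 0.1568 / √(0.2288 × 0.3610) = 0.1568 / 0.28740 = 0.5456

0.55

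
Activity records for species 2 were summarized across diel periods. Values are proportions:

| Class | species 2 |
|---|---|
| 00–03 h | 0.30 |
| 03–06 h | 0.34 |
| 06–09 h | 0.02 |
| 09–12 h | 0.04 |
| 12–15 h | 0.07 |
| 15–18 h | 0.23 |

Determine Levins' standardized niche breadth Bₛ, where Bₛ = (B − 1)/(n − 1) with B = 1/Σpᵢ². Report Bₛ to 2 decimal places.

0.55

Σpᵢ² = 0.30² + 0.34² + 0.02² + 0.04² + 0.07² + 0.23² = 0.0900 + 0.1156 + 0.0004 + 0.0016 + 0.0049 + 0.0529 = 0.2654
B = 1 / 0.2654 = 3.7679
Bₛ = (B − 1)/(n − 1) = (3.7679 − 1)/(6 − 1) = 2.7679/5 = 0.5536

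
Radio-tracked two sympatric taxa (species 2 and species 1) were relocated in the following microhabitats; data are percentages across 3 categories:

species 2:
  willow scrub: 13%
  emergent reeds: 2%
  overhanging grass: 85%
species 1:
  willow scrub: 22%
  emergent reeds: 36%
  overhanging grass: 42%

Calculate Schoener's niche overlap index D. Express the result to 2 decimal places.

0.57

Convert percentages to proportions (divide by 100).
Σ|p₁ᵢ − p₂ᵢ| = 0.09 + 0.34 + 0.43 = 0.86
D = 1 − ½ × 0.86 = 1 − 0.430 = 0.5700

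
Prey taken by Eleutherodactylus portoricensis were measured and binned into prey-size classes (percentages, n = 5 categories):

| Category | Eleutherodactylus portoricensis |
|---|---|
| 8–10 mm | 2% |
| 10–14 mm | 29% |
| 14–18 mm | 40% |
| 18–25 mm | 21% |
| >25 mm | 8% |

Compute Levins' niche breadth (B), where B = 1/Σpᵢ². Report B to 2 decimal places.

3.39

Convert percentages to proportions (divide by 100).
Σpᵢ² = 0.02² + 0.29² + 0.40² + 0.21² + 0.08² = 0.0004 + 0.0841 + 0.1600 + 0.0441 + 0.0064 = 0.2950
B = 1 / 0.2950 = 3.3898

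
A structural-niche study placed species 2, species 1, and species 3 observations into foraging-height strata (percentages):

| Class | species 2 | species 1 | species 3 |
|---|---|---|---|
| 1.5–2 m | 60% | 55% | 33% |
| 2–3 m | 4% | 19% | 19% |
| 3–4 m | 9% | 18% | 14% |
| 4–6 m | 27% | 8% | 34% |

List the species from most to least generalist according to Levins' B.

Convert percentages to proportions (divide by 100).
Σp_2ᵢ² = 0.60² + 0.04² + 0.09² + 0.27² = 0.3600 + 0.0016 + 0.0081 + 0.0729 = 0.4426
B_2 = 1 / 0.4426 = 2.2594
Σp_1ᵢ² = 0.55² + 0.19² + 0.18² + 0.08² = 0.3025 + 0.0361 + 0.0324 + 0.0064 = 0.3774
B_1 = 1 / 0.3774 = 2.6497
Σp_3ᵢ² = 0.33² + 0.19² + 0.14² + 0.34² = 0.1089 + 0.0361 + 0.0196 + 0.1156 = 0.2802
B_3 = 1 / 0.2802 = 3.5689
Ranking by B (broadest → narrowest): species 3 (3.57) > species 1 (2.65) > species 2 (2.26)

species 3 > species 1 > species 2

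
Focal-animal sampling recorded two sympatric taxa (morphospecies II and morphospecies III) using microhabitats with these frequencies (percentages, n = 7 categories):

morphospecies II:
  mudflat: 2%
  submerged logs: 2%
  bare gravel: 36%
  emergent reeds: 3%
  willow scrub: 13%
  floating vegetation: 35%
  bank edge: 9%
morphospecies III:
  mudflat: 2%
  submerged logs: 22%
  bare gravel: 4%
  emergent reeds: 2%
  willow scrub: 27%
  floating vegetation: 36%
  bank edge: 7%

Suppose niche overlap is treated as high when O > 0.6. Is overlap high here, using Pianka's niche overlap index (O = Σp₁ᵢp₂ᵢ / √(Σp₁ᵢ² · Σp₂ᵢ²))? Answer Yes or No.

Convert percentages to proportions (divide by 100).
Σ p₁ᵢp₂ᵢ = 0.0004 + 0.0044 + 0.0144 + 0.0006 + 0.0351 + 0.1260 + 0.0063 = 0.1872
Σp_1ᵢ² = 0.02² + 0.02² + 0.36² + 0.03² + 0.13² + 0.35² + 0.09² = 0.0004 + 0.0004 + 0.1296 + 0.0009 + 0.0169 + 0.1225 + 0.0081 = 0.2788
Σp_2ᵢ² = 0.02² + 0.22² + 0.04² + 0.02² + 0.27² + 0.36² + 0.07² = 0.0004 + 0.0484 + 0.0016 + 0.0004 + 0.0729 + 0.1296 + 0.0049 = 0.2582
O = 0.1872 / √(0.2788 × 0.2582) = 0.1872 / 0.26830 = 0.6977
O = 0.6977 > 0.6 → Yes.

Yes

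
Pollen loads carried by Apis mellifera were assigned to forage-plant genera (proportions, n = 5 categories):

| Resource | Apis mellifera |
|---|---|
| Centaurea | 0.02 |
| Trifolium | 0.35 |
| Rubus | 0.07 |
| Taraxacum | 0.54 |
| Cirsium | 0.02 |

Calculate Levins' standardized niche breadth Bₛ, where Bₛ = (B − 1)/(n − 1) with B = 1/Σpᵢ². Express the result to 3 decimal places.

Σpᵢ² = 0.02² + 0.35² + 0.07² + 0.54² + 0.02² = 0.0004 + 0.1225 + 0.0049 + 0.2916 + 0.0004 = 0.4198
B = 1 / 0.4198 = 2.38209
Bₛ = (B − 1)/(n − 1) = (2.38209 − 1)/(5 − 1) = 1.38209/4 = 0.34552

0.346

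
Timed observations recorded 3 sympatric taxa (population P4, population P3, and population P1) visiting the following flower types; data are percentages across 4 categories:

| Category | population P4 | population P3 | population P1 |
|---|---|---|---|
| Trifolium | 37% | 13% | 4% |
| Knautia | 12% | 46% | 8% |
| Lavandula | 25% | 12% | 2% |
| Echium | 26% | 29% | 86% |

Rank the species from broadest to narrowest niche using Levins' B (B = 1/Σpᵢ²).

population P4 > population P3 > population P1

Convert percentages to proportions (divide by 100).
Σp_P4ᵢ² = 0.37² + 0.12² + 0.25² + 0.26² = 0.1369 + 0.0144 + 0.0625 + 0.0676 = 0.2814
B_P4 = 1 / 0.2814 = 3.5537
Σp_P3ᵢ² = 0.13² + 0.46² + 0.12² + 0.29² = 0.0169 + 0.2116 + 0.0144 + 0.0841 = 0.3270
B_P3 = 1 / 0.3270 = 3.0581
Σp_P1ᵢ² = 0.04² + 0.08² + 0.02² + 0.86² = 0.0016 + 0.0064 + 0.0004 + 0.7396 = 0.7480
B_P1 = 1 / 0.7480 = 1.3369
Ranking by B (broadest → narrowest): population P4 (3.55) > population P3 (3.06) > population P1 (1.34)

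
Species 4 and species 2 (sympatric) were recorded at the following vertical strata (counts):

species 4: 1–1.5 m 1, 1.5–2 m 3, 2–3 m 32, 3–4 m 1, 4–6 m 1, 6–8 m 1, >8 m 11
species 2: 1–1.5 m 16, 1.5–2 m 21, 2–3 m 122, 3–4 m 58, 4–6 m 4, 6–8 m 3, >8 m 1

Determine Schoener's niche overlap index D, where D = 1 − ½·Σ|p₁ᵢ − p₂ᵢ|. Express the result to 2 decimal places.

Proportions for species 4 (n=50): 1/50=0.0200, 3/50=0.0600, 32/50=0.6400, 1/50=0.0200, 1/50=0.0200, 1/50=0.0200, 11/50=0.2200
Proportions for species 2 (n=225): 16/225=0.0711, 21/225=0.0933, 122/225=0.5422, 58/225=0.2578, 4/225=0.0178, 3/225=0.0133, 1/225=0.0044
Σ|p₁ᵢ − p₂ᵢ| = 0.0511 + 0.0333 + 0.0978 + 0.2378 + 0.0022 + 0.0067 + 0.2156 = 0.6445
D = 1 − ½ × 0.6445 = 1 − 0.32225 = 0.67775

0.68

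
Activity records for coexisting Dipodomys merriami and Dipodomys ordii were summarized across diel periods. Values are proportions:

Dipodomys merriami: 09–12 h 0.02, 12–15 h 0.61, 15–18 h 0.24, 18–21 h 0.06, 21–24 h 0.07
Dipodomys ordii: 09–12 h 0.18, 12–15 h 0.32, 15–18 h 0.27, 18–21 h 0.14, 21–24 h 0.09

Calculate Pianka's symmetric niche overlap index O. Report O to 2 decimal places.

0.87

Σ p₁ᵢp₂ᵢ = 0.0036 + 0.1952 + 0.0648 + 0.0084 + 0.0063 = 0.2783
Σp_1ᵢ² = 0.02² + 0.61² + 0.24² + 0.06² + 0.07² = 0.0004 + 0.3721 + 0.0576 + 0.0036 + 0.0049 = 0.4386
Σp_2ᵢ² = 0.18² + 0.32² + 0.27² + 0.14² + 0.09² = 0.0324 + 0.1024 + 0.0729 + 0.0196 + 0.0081 = 0.2354
O = 0.2783 / √(0.4386 × 0.2354) = 0.2783 / 0.32132 = 0.8661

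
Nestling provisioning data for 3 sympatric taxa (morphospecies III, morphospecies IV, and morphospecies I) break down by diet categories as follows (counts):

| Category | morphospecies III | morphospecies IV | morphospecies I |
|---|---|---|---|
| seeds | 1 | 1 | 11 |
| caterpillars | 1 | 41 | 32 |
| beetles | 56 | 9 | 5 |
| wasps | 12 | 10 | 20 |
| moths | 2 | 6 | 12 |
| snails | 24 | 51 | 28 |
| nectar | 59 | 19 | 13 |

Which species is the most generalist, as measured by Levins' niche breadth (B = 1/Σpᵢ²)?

Proportions for morphospecies III (n=155): 1/155=0.0065, 1/155=0.0065, 56/155=0.3613, 12/155=0.0774, 2/155=0.0129, 24/155=0.1548, 59/155=0.3806
Proportions for morphospecies IV (n=137): 1/137=0.0073, 41/137=0.2993, 9/137=0.0657, 10/137=0.0730, 6/137=0.0438, 51/137=0.3723, 19/137=0.1387
Proportions for morphospecies I (n=121): 11/121=0.0909, 32/121=0.2645, 5/121=0.0413, 20/121=0.1653, 12/121=0.0992, 28/121=0.2314, 13/121=0.1074
Σp_IIIᵢ² = 0.0065² + 0.0065² + 0.3613² + 0.0774² + 0.0129² + 0.1548² + 0.3806² = 0.000042 + 0.000042 + 0.130538 + 0.005991 + 0.000166 + 0.023963 + 0.144856 = 0.305598
B_III = 1 / 0.305598 = 3.2723
Σp_IVᵢ² = 0.0073² + 0.2993² + 0.0657² + 0.0730² + 0.0438² + 0.3723² + 0.1387² = 0.000053 + 0.089580 + 0.004316 + 0.005329 + 0.001918 + 0.138607 + 0.019238 = 0.259041
B_IV = 1 / 0.259041 = 3.8604
Σp_Iᵢ² = 0.0909² + 0.2645² + 0.0413² + 0.1653² + 0.0992² + 0.2314² + 0.1074² = 0.008263 + 0.069960 + 0.001706 + 0.027324 + 0.009841 + 0.053546 + 0.011535 = 0.182175
B_I = 1 / 0.182175 = 5.4892
Highest B → broadest niche (most generalist): morphospecies I (B = 5.49).

morphospecies I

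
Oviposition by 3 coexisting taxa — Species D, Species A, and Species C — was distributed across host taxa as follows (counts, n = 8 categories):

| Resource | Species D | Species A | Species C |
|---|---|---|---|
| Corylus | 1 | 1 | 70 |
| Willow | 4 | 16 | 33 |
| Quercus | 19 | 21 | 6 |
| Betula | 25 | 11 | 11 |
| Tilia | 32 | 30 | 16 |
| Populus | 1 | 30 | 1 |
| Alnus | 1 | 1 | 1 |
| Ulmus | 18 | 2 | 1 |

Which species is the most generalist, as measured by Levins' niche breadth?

Proportions for Species D (n=101): 1/101=0.0099, 4/101=0.0396, 19/101=0.1881, 25/101=0.2475, 32/101=0.3168, 1/101=0.0099, 1/101=0.0099, 18/101=0.1782
Proportions for Species A (n=112): 1/112=0.0089, 16/112=0.1429, 21/112=0.1875, 11/112=0.0982, 30/112=0.2679, 30/112=0.2679, 1/112=0.0089, 2/112=0.0179
Proportions for Species C (n=139): 70/139=0.5036, 33/139=0.2374, 6/139=0.0432, 11/139=0.0791, 16/139=0.1151, 1/139=0.0072, 1/139=0.0072, 1/139=0.0072
Σp_Dᵢ² = 0.0099² + 0.0396² + 0.1881² + 0.2475² + 0.3168² + 0.0099² + 0.0099² + 0.1782² = 0.000098 + 0.001568 + 0.035382 + 0.061256 + 0.100362 + 0.000098 + 0.000098 + 0.031755 = 0.230617
B_D = 1 / 0.230617 = 4.3362
Σp_Aᵢ² = 0.0089² + 0.1429² + 0.1875² + 0.0982² + 0.2679² + 0.2679² + 0.0089² + 0.0179² = 0.000079 + 0.020420 + 0.035156 + 0.009643 + 0.071770 + 0.071770 + 0.000079 + 0.000320 = 0.209237
B_A = 1 / 0.209237 = 4.7793
Σp_Cᵢ² = 0.5036² + 0.2374² + 0.0432² + 0.0791² + 0.1151² + 0.0072² + 0.0072² + 0.0072² = 0.253613 + 0.056359 + 0.001866 + 0.006257 + 0.013248 + 0.000052 + 0.000052 + 0.000052 = 0.331499
B_C = 1 / 0.331499 = 3.0166
Highest B → broadest niche (most generalist): Species A (B = 4.78).

Species A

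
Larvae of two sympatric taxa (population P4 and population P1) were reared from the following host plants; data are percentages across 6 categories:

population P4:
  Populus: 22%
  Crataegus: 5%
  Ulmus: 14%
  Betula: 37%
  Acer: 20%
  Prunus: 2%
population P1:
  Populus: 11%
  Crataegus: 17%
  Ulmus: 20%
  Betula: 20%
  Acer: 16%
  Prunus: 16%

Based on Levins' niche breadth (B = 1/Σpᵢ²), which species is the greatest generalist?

population P1

Convert percentages to proportions (divide by 100).
Σp_P4ᵢ² = 0.22² + 0.05² + 0.14² + 0.37² + 0.20² + 0.02² = 0.0484 + 0.0025 + 0.0196 + 0.1369 + 0.0400 + 0.0004 = 0.2478
B_P4 = 1 / 0.2478 = 4.0355
Σp_P1ᵢ² = 0.11² + 0.17² + 0.20² + 0.20² + 0.16² + 0.16² = 0.0121 + 0.0289 + 0.0400 + 0.0400 + 0.0256 + 0.0256 = 0.1722
B_P1 = 1 / 0.1722 = 5.8072
Highest B → broadest niche (most generalist): population P1 (B = 5.81).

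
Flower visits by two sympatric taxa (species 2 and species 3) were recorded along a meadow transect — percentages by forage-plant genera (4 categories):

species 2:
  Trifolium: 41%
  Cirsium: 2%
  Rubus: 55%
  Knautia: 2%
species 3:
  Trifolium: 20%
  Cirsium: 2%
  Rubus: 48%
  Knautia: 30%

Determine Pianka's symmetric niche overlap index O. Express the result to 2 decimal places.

Convert percentages to proportions (divide by 100).
Σ p₁ᵢp₂ᵢ = 0.0820 + 0.0004 + 0.2640 + 0.0060 = 0.3524
Σp_1ᵢ² = 0.41² + 0.02² + 0.55² + 0.02² = 0.1681 + 0.0004 + 0.3025 + 0.0004 = 0.4714
Σp_2ᵢ² = 0.20² + 0.02² + 0.48² + 0.30² = 0.0400 + 0.0004 + 0.2304 + 0.0900 = 0.3608
O = 0.3524 / √(0.4714 × 0.3608) = 0.3524 / 0.41241 = 0.8545

0.85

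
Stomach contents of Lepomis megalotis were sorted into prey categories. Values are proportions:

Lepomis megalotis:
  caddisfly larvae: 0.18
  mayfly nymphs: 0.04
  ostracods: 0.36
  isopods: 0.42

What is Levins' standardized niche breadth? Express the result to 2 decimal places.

0.65

Σpᵢ² = 0.18² + 0.04² + 0.36² + 0.42² = 0.0324 + 0.0016 + 0.1296 + 0.1764 = 0.3400
B = 1 / 0.3400 = 2.9412
Bₛ = (B − 1)/(n − 1) = (2.9412 − 1)/(4 − 1) = 1.9412/3 = 0.6471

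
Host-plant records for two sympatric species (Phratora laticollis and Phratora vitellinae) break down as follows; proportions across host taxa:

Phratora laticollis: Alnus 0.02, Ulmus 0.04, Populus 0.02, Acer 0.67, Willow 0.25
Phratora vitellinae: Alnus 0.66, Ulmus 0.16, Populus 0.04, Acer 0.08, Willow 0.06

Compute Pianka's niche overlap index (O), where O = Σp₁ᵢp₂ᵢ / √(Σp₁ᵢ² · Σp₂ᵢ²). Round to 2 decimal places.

Σ p₁ᵢp₂ᵢ = 0.0132 + 0.0064 + 0.0008 + 0.0536 + 0.0150 = 0.0890
Σp_1ᵢ² = 0.02² + 0.04² + 0.02² + 0.67² + 0.25² = 0.0004 + 0.0016 + 0.0004 + 0.4489 + 0.0625 = 0.5138
Σp_2ᵢ² = 0.66² + 0.16² + 0.04² + 0.08² + 0.06² = 0.4356 + 0.0256 + 0.0016 + 0.0064 + 0.0036 = 0.4728
O = 0.0890 / √(0.5138 × 0.4728) = 0.0890 / 0.49287 = 0.1806

0.18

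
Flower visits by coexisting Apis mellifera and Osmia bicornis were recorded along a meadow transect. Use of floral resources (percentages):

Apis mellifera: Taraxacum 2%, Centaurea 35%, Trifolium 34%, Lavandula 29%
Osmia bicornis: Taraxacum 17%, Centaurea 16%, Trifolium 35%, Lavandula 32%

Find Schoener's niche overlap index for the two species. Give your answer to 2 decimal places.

Convert percentages to proportions (divide by 100).
Σ|p₁ᵢ − p₂ᵢ| = 0.15 + 0.19 + 0.01 + 0.03 = 0.38
D = 1 − ½ × 0.38 = 1 − 0.190 = 0.8100

0.81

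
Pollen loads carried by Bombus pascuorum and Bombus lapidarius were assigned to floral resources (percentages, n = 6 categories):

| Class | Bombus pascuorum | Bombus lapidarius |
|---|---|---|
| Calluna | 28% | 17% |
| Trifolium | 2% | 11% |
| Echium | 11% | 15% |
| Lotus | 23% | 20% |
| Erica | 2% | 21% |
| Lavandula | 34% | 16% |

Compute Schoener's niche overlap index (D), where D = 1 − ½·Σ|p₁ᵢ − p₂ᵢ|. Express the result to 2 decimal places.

Convert percentages to proportions (divide by 100).
Σ|p₁ᵢ − p₂ᵢ| = 0.11 + 0.09 + 0.04 + 0.03 + 0.19 + 0.18 = 0.64
D = 1 − ½ × 0.64 = 1 − 0.320 = 0.6800

0.68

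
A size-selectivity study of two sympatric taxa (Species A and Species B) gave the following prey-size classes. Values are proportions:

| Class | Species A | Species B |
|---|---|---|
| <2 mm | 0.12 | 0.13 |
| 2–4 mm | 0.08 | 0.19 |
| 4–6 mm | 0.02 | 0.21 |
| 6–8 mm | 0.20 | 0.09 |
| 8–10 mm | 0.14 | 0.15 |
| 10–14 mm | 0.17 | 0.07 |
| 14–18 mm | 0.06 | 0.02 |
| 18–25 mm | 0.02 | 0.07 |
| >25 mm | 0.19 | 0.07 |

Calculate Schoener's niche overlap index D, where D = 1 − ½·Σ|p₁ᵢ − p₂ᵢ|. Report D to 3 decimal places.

0.630

Σ|p₁ᵢ − p₂ᵢ| = 0.01 + 0.11 + 0.19 + 0.11 + 0.01 + 0.10 + 0.04 + 0.05 + 0.12 = 0.74
D = 1 − ½ × 0.74 = 1 − 0.370 = 0.63000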